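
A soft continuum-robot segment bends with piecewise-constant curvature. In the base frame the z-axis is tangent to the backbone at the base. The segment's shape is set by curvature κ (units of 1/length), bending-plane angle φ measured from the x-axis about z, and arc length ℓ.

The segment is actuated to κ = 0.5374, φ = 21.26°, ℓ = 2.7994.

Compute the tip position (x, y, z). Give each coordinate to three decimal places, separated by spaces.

θ = κ·ℓ = 0.5374 × 2.7994 = 1.50440 rad
ρ = (1 − cos θ)/κ = (1 − 0.06635)/0.5374 = 1.73735
z = sin θ / κ = 0.99780/0.5374 = 1.85671
x = ρ cos φ = 1.73735 × cos(21.26°) = 1.61911
y = ρ sin φ = 1.73735 × sin(21.26°) = 0.62996

1.619 0.630 1.857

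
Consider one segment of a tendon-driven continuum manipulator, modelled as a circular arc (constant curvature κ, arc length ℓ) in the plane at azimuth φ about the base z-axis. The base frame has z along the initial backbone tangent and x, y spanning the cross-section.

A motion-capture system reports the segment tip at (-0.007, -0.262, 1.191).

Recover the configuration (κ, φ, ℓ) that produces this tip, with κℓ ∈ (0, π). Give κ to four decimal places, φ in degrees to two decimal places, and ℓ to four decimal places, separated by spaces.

ρ = √(x²+y²) = √(-0.007² + -0.262²) = 0.26209
φ = atan2(y, x) mod 360° = atan2(-0.262, -0.007) = 268.4696°
|p|² = ρ² + z² = 0.26209² + 1.191² = 1.48717
κ = 2ρ / |p|² = 2×0.26209 / 1.48717 = 0.35247
θ = 2·atan2(ρ, z) = 2·atan2(0.26209, 1.191) = 0.43322 rad
ℓ = θ/κ = 0.43322/0.35247 = 1.22909

0.3525 268.47 1.2291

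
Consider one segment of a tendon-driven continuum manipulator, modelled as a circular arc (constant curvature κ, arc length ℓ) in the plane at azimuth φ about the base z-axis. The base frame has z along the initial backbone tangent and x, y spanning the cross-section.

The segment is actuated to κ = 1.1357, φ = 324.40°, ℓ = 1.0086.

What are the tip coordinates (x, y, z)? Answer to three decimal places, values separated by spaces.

θ = κ·ℓ = 1.1357 × 1.0086 = 1.14547 rad
ρ = (1 − cos θ)/κ = (1 − 0.41262)/1.1357 = 0.51720
z = sin θ / κ = 0.91090/1.1357 = 0.80206
x = ρ cos φ = 0.51720 × cos(324.40°) = 0.42053
y = ρ sin φ = 0.51720 × sin(324.40°) = -0.30107

0.421 -0.301 0.802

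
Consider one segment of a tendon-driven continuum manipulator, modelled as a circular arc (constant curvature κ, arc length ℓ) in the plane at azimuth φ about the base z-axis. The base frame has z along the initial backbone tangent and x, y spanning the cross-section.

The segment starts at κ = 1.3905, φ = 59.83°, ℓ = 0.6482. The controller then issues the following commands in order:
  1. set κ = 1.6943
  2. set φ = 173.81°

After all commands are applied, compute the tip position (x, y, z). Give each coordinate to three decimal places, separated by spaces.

-0.320 0.035 0.526

initial: κ=1.3905, φ=59.83°, ℓ=0.6482
cmd 1: set κ=1.6943 → (κ,φ,ℓ)=(1.6943,59.83°,0.6482) → tip=(0.1616,0.2780,0.5255)
cmd 2: set φ=173.81° → (κ,φ,ℓ)=(1.6943,173.81°,0.6482) → tip=(-0.3197,0.0347,0.5255)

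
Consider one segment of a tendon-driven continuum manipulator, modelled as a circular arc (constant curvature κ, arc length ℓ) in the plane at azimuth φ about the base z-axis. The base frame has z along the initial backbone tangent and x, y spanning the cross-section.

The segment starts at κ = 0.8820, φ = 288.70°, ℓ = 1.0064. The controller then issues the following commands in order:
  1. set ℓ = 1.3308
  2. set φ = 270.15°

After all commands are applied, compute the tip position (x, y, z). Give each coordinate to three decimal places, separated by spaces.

0.002 -0.695 1.046

initial: κ=0.8820, φ=288.70°, ℓ=1.0064
cmd 1: set ℓ=1.3308 → (κ,φ,ℓ)=(0.8820,288.70°,1.3308) → tip=(0.2229,-0.6587,1.0456)
cmd 2: set φ=270.15° → (κ,φ,ℓ)=(0.8820,270.15°,1.3308) → tip=(0.0018,-0.6954,1.0456)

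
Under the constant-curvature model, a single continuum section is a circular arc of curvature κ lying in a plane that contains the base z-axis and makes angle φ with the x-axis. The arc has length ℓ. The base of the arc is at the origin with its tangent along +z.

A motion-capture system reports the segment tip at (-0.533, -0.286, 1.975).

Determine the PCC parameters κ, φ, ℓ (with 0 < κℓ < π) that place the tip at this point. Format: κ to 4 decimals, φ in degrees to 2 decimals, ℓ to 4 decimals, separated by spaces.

ρ = √(x²+y²) = √(-0.533² + -0.286²) = 0.60488
φ = atan2(y, x) mod 360° = atan2(-0.286, -0.533) = 208.2174°
|p|² = ρ² + z² = 0.60488² + 1.975² = 4.26651
κ = 2ρ / |p|² = 2×0.60488 / 4.26651 = 0.28355
θ = 2·atan2(ρ, z) = 2·atan2(0.60488, 1.975) = 0.59440 rad
ℓ = θ/κ = 0.59440/0.28355 = 2.09628

0.2835 208.22 2.0963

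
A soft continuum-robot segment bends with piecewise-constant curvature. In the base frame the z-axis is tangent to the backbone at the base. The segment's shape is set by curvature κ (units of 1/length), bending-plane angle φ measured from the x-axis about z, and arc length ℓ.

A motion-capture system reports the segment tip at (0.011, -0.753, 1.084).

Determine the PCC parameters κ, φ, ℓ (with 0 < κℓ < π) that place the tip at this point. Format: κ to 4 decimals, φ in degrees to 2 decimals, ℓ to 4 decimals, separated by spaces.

ρ = √(x²+y²) = √(0.011² + -0.753²) = 0.75308
φ = atan2(y, x) mod 360° = atan2(-0.753, 0.011) = 270.8369°
|p|² = ρ² + z² = 0.75308² + 1.084² = 1.74219
κ = 2ρ / |p|² = 2×0.75308 / 1.74219 = 0.86452
θ = 2·atan2(ρ, z) = 2·atan2(0.75308, 1.084) = 1.21435 rad
ℓ = θ/κ = 1.21435/0.86452 = 1.40465

0.8645 270.84 1.4046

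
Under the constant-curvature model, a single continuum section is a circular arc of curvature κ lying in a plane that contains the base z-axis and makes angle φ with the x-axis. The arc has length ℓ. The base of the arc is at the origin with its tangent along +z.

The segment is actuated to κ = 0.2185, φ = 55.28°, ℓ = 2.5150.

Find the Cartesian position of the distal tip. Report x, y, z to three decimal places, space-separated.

θ = κ·ℓ = 0.2185 × 2.5150 = 0.54953 rad
ρ = (1 − cos θ)/κ = (1 − 0.85277)/0.2185 = 0.67382
z = sin θ / κ = 0.52228/0.2185 = 2.39032
x = ρ cos φ = 0.67382 × cos(55.28°) = 0.38378
y = ρ sin φ = 0.67382 × sin(55.28°) = 0.55384

0.384 0.554 2.390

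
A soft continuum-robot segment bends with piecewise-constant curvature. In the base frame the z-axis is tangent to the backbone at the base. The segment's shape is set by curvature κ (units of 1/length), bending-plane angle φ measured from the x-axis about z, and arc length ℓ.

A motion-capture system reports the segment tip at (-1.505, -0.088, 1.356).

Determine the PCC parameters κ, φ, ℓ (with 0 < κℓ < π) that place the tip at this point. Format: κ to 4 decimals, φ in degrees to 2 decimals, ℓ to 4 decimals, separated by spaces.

0.7333 183.35 2.2862

ρ = √(x²+y²) = √(-1.505² + -0.088²) = 1.50757
φ = atan2(y, x) mod 360° = atan2(-0.088, -1.505) = 183.3464°
|p|² = ρ² + z² = 1.50757² + 1.356² = 4.11151
κ = 2ρ / |p|² = 2×1.50757 / 4.11151 = 0.73334
θ = 2·atan2(ρ, z) = 2·atan2(1.50757, 1.356) = 1.67656 rad
ℓ = θ/κ = 1.67656/0.73334 = 2.28619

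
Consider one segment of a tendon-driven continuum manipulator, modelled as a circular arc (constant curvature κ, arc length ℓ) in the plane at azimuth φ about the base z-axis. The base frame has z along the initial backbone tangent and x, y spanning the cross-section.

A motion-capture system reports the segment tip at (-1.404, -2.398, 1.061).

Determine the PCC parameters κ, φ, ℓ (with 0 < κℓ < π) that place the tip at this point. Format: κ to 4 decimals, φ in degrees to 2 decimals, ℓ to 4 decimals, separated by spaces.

0.6282 239.65 3.8400

ρ = √(x²+y²) = √(-1.404² + -2.398²) = 2.77878
φ = atan2(y, x) mod 360° = atan2(-2.398, -1.404) = 239.6515°
|p|² = ρ² + z² = 2.77878² + 1.061² = 8.84734
κ = 2ρ / |p|² = 2×2.77878 / 8.84734 = 0.62816
θ = 2·atan2(ρ, z) = 2·atan2(2.77878, 1.061) = 2.41212 rad
ℓ = θ/κ = 2.41212/0.62816 = 3.83996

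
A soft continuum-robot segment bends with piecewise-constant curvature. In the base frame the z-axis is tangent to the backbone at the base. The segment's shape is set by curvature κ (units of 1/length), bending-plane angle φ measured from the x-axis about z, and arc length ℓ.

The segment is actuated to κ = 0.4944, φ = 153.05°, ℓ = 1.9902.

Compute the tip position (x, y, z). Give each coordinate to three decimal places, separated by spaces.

-0.805 0.409 1.684

θ = κ·ℓ = 0.4944 × 1.9902 = 0.98395 rad
ρ = (1 − cos θ)/κ = (1 − 0.55373)/0.4944 = 0.90264
z = sin θ / κ = 0.83269/0.4944 = 1.68425
x = ρ cos φ = 0.90264 × cos(153.05°) = -0.80462
y = ρ sin φ = 0.90264 × sin(153.05°) = 0.40909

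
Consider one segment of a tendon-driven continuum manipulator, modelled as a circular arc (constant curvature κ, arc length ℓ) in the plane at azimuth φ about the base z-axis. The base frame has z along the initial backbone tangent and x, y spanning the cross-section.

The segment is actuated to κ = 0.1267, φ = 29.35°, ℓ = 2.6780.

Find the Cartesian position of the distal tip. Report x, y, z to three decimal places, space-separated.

θ = κ·ℓ = 0.1267 × 2.6780 = 0.33930 rad
ρ = (1 − cos θ)/κ = (1 − 0.94299)/0.1267 = 0.44998
z = sin θ / κ = 0.33283/0.1267 = 2.62691
x = ρ cos φ = 0.44998 × cos(29.35°) = 0.39223
y = ρ sin φ = 0.44998 × sin(29.35°) = 0.22056

0.392 0.221 2.627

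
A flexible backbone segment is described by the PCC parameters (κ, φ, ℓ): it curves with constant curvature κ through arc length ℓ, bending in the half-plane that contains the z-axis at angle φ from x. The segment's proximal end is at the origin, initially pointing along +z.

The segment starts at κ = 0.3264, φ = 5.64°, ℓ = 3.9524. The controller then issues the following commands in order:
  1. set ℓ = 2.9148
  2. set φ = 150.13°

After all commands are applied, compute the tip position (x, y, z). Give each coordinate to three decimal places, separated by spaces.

initial: κ=0.3264, φ=5.64°, ℓ=3.9524
cmd 1: set ℓ=2.9148 → (κ,φ,ℓ)=(0.3264,5.64°,2.9148) → tip=(1.2789,0.1263,2.4946)
cmd 2: set φ=150.13° → (κ,φ,ℓ)=(0.3264,150.13°,2.9148) → tip=(-1.1144,0.6400,2.4946)

-1.114 0.640 2.495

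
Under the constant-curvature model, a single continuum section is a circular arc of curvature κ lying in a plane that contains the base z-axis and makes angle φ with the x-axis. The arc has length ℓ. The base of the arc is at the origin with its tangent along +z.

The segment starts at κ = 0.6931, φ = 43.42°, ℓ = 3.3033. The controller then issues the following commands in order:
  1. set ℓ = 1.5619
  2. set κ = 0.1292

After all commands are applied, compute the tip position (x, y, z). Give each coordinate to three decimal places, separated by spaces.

0.114 0.108 1.551

initial: κ=0.6931, φ=43.42°, ℓ=3.3033
cmd 1: set ℓ=1.5619 → (κ,φ,ℓ)=(0.6931,43.42°,1.5619) → tip=(0.5564,0.5265,1.2742)
cmd 2: set κ=0.1292 → (κ,φ,ℓ)=(0.1292,43.42°,1.5619) → tip=(0.1141,0.1080,1.5513)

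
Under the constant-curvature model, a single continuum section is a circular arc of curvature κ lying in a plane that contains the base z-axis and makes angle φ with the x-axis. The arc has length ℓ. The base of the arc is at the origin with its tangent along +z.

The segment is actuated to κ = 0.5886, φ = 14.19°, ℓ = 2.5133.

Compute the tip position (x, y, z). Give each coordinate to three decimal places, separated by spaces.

θ = κ·ℓ = 0.5886 × 2.5133 = 1.47933 rad
ρ = (1 − cos θ)/κ = (1 − 0.09134)/0.5886 = 1.54376
z = sin θ / κ = 0.99582/0.5886 = 1.69184
x = ρ cos φ = 1.54376 × cos(14.19°) = 1.49666
y = ρ sin φ = 1.54376 × sin(14.19°) = 0.37844

1.497 0.378 1.692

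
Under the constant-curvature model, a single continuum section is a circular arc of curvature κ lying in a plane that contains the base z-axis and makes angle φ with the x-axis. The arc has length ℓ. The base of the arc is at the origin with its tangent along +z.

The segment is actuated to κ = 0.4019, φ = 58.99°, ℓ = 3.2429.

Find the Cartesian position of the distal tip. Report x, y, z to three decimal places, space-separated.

θ = κ·ℓ = 0.4019 × 3.2429 = 1.30332 rad
ρ = (1 − cos θ)/κ = (1 − 0.26430)/0.4019 = 1.83056
z = sin θ / κ = 0.96444/0.4019 = 2.39970
x = ρ cos φ = 1.83056 × cos(58.99°) = 0.94308
y = ρ sin φ = 1.83056 × sin(58.99°) = 1.56893

0.943 1.569 2.400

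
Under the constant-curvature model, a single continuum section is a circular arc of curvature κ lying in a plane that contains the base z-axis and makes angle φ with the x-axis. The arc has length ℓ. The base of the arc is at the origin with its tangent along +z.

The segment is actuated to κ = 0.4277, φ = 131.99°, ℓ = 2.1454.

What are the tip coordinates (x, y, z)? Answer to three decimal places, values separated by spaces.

-0.614 0.682 1.857

θ = κ·ℓ = 0.4277 × 2.1454 = 0.91759 rad
ρ = (1 − cos θ)/κ = (1 − 0.60774)/0.4277 = 0.91714
z = sin θ / κ = 0.79414/0.4277 = 1.85676
x = ρ cos φ = 0.91714 × cos(131.99°) = -0.61357
y = ρ sin φ = 0.91714 × sin(131.99°) = 0.68168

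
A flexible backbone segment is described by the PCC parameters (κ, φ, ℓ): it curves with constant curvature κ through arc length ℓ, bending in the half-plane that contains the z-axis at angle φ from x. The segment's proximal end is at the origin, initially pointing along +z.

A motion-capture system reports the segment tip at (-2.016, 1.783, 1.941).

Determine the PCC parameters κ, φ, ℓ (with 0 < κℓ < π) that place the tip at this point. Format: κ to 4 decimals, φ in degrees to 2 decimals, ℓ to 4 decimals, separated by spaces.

ρ = √(x²+y²) = √(-2.016² + 1.783²) = 2.69135
φ = atan2(y, x) mod 360° = atan2(1.783, -2.016) = 138.5097°
|p|² = ρ² + z² = 2.69135² + 1.941² = 11.01083
κ = 2ρ / |p|² = 2×2.69135 / 11.01083 = 0.48885
θ = 2·atan2(ρ, z) = 2·atan2(2.69135, 1.941) = 1.89197 rad
ℓ = θ/κ = 1.89197/0.48885 = 3.87020

0.4889 138.51 3.8702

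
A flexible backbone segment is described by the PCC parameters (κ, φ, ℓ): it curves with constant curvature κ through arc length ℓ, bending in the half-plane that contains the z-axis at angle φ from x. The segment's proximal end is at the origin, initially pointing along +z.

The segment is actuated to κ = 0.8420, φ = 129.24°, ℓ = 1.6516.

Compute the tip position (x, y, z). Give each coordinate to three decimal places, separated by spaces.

-0.617 0.755 1.168

θ = κ·ℓ = 0.8420 × 1.6516 = 1.39065 rad
ρ = (1 − cos θ)/κ = (1 − 0.17918)/0.8420 = 0.97485
z = sin θ / κ = 0.98382/0.8420 = 1.16843
x = ρ cos φ = 0.97485 × cos(129.24°) = -0.61666
y = ρ sin φ = 0.97485 × sin(129.24°) = 0.75502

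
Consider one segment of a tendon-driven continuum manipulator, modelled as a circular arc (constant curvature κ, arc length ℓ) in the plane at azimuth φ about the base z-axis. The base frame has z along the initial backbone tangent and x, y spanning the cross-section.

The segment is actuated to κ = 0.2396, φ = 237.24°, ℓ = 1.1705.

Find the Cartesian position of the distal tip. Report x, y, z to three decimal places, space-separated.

θ = κ·ℓ = 0.2396 × 1.1705 = 0.28045 rad
ρ = (1 − cos θ)/κ = (1 − 0.96093)/0.2396 = 0.16306
z = sin θ / κ = 0.27679/0.2396 = 1.15522
x = ρ cos φ = 0.16306 × cos(237.24°) = -0.08824
y = ρ sin φ = 0.16306 × sin(237.24°) = -0.13713

-0.088 -0.137 1.155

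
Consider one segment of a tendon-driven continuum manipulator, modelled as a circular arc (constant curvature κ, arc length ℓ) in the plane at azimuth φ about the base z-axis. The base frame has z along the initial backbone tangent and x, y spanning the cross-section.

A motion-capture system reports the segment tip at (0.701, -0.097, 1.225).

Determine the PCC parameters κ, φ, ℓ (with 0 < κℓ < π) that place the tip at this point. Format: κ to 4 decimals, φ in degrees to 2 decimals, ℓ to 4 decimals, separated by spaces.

ρ = √(x²+y²) = √(0.701² + -0.097²) = 0.70768
φ = atan2(y, x) mod 360° = atan2(-0.097, 0.701) = 352.1218°
|p|² = ρ² + z² = 0.70768² + 1.225² = 2.00144
κ = 2ρ / |p|² = 2×0.70768 / 2.00144 = 0.70717
θ = 2·atan2(ρ, z) = 2·atan2(0.70768, 1.225) = 1.04772 rad
ℓ = θ/κ = 1.04772/0.70717 = 1.48156

0.7072 352.12 1.4816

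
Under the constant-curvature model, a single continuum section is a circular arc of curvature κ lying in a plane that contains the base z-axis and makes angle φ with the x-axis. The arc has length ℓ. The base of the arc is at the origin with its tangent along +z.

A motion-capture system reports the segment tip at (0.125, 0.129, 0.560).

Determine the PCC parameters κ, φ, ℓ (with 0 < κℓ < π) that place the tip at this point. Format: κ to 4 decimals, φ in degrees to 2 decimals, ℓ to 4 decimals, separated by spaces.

1.0387 45.90 0.5977

ρ = √(x²+y²) = √(0.125² + 0.129²) = 0.17963
φ = atan2(y, x) mod 360° = atan2(0.129, 0.125) = 45.9022°
|p|² = ρ² + z² = 0.17963² + 0.560² = 0.34587
κ = 2ρ / |p|² = 2×0.17963 / 0.34587 = 1.03871
θ = 2·atan2(ρ, z) = 2·atan2(0.17963, 0.560) = 0.62079 rad
ℓ = θ/κ = 0.62079/1.03871 = 0.59765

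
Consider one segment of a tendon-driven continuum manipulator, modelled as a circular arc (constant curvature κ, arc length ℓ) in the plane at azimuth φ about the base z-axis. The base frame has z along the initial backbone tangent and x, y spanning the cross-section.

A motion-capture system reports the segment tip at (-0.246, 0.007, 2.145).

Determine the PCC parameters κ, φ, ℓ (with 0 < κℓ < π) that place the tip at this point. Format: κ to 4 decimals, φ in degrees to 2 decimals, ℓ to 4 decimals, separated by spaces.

0.1056 178.37 2.1638

ρ = √(x²+y²) = √(-0.246² + 0.007²) = 0.24610
φ = atan2(y, x) mod 360° = atan2(0.007, -0.246) = 178.3701°
|p|² = ρ² + z² = 0.24610² + 2.145² = 4.66159
κ = 2ρ / |p|² = 2×0.24610 / 4.66159 = 0.10559
θ = 2·atan2(ρ, z) = 2·atan2(0.24610, 2.145) = 0.22846 rad
ℓ = θ/κ = 0.22846/0.10559 = 2.16377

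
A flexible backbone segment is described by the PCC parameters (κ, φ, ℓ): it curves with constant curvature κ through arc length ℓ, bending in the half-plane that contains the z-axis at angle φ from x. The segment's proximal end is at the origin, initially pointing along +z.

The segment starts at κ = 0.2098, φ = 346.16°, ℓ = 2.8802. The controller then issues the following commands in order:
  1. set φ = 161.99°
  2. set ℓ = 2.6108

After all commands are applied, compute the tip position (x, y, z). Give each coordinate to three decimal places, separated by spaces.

initial: κ=0.2098, φ=346.16°, ℓ=2.8802
cmd 1: set φ=161.99° → (κ,φ,ℓ)=(0.2098,161.99°,2.8802) → tip=(-0.8027,0.2610,2.7081)
cmd 2: set ℓ=2.6108 → (κ,φ,ℓ)=(0.2098,161.99°,2.6108) → tip=(-0.6632,0.2156,2.4822)

-0.663 0.216 2.482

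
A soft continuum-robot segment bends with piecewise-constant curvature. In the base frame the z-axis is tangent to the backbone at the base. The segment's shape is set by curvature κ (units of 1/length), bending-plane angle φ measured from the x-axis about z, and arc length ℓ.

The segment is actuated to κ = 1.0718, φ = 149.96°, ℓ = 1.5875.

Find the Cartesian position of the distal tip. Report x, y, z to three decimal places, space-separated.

θ = κ·ℓ = 1.0718 × 1.5875 = 1.70148 rad
ρ = (1 − cos θ)/κ = (1 − -0.13031)/1.0718 = 1.05459
z = sin θ / κ = 0.99147/1.0718 = 0.92505
x = ρ cos φ = 1.05459 × cos(149.96°) = -0.91294
y = ρ sin φ = 1.05459 × sin(149.96°) = 0.52793

-0.913 0.528 0.925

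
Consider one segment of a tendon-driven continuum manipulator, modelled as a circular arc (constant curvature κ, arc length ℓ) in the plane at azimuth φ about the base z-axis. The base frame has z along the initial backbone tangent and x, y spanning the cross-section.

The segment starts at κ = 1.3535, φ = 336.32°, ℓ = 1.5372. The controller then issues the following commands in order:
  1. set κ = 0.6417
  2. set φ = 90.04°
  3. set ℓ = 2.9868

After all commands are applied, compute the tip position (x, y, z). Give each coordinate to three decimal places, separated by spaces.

initial: κ=1.3535, φ=336.32°, ℓ=1.5372
cmd 1: set κ=0.6417 → (κ,φ,ℓ)=(0.6417,336.32°,1.5372) → tip=(0.6398,-0.2806,1.2998)
cmd 2: set φ=90.04° → (κ,φ,ℓ)=(0.6417,90.04°,1.5372) → tip=(-0.0005,0.6986,1.2998)
cmd 3: set ℓ=2.9868 → (κ,φ,ℓ)=(0.6417,90.04°,2.9868) → tip=(-0.0015,2.0866,1.4661)

-0.001 2.087 1.466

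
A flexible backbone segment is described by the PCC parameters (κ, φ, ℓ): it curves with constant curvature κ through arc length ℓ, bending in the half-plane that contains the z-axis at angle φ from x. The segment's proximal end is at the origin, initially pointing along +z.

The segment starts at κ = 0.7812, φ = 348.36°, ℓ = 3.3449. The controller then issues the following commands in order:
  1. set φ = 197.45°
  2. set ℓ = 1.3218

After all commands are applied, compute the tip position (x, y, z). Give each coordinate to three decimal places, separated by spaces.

initial: κ=0.7812, φ=348.36°, ℓ=3.3449
cmd 1: set φ=197.45° → (κ,φ,ℓ)=(0.7812,197.45°,3.3449) → tip=(-2.2757,-0.7153,0.6455)
cmd 2: set ℓ=1.3218 → (κ,φ,ℓ)=(0.7812,197.45°,1.3218) → tip=(-0.5952,-0.1871,1.0991)

-0.595 -0.187 1.099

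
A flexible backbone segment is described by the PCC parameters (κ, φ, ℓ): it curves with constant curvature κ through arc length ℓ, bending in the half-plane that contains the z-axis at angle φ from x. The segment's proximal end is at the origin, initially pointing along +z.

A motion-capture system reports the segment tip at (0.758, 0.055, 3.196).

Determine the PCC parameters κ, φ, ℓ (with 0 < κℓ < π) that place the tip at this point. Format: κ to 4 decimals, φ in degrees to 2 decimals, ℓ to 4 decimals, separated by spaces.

ρ = √(x²+y²) = √(0.758² + 0.055²) = 0.75999
φ = atan2(y, x) mod 360° = atan2(0.055, 0.758) = 4.1501°
|p|² = ρ² + z² = 0.75999² + 3.196² = 10.79201
κ = 2ρ / |p|² = 2×0.75999 / 10.79201 = 0.14084
θ = 2·atan2(ρ, z) = 2·atan2(0.75999, 3.196) = 0.46692 rad
ℓ = θ/κ = 0.46692/0.14084 = 3.31515

0.1408 4.15 3.3152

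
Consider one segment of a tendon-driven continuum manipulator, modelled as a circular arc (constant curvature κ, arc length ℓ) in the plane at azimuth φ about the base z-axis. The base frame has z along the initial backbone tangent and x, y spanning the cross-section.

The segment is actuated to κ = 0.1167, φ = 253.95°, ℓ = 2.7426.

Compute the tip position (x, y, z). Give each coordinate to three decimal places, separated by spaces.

-0.120 -0.418 2.696

θ = κ·ℓ = 0.1167 × 2.7426 = 0.32006 rad
ρ = (1 − cos θ)/κ = (1 − 0.94922)/0.1167 = 0.43517
z = sin θ / κ = 0.31462/0.1167 = 2.69601
x = ρ cos φ = 0.43517 × cos(253.95°) = -0.12031
y = ρ sin φ = 0.43517 × sin(253.95°) = -0.41820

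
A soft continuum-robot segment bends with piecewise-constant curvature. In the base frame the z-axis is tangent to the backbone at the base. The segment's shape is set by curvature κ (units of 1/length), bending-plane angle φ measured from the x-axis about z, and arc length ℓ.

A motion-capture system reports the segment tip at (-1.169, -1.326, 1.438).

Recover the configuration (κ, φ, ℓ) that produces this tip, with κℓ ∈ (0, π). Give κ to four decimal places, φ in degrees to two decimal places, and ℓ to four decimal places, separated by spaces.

ρ = √(x²+y²) = √(-1.169² + -1.326²) = 1.76772
φ = atan2(y, x) mod 360° = atan2(-1.326, -1.169) = 228.6006°
|p|² = ρ² + z² = 1.76772² + 1.438² = 5.19268
κ = 2ρ / |p|² = 2×1.76772 / 5.19268 = 0.68085
θ = 2·atan2(ρ, z) = 2·atan2(1.76772, 1.438) = 1.77578 rad
ℓ = θ/κ = 1.77578/0.68085 = 2.60818

0.6809 228.60 2.6082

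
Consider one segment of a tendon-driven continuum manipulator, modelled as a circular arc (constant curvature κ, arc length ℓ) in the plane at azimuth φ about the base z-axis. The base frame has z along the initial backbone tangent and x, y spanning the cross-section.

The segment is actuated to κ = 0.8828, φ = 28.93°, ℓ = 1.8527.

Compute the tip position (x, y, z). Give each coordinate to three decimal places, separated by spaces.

1.056 0.583 1.130

θ = κ·ℓ = 0.8828 × 1.8527 = 1.63556 rad
ρ = (1 − cos θ)/κ = (1 − -0.06472)/0.8828 = 1.20607
z = sin θ / κ = 0.99790/0.8828 = 1.13038
x = ρ cos φ = 1.20607 × cos(28.93°) = 1.05557
y = ρ sin φ = 1.20607 × sin(28.93°) = 0.58343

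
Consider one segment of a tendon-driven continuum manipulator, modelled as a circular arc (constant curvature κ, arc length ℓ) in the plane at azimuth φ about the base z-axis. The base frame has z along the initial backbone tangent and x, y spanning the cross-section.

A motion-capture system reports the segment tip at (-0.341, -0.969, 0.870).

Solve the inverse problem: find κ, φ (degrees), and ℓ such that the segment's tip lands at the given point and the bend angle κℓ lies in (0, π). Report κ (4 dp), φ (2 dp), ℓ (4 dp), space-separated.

ρ = √(x²+y²) = √(-0.341² + -0.969²) = 1.02725
φ = atan2(y, x) mod 360° = atan2(-0.969, -0.341) = 250.6126°
|p|² = ρ² + z² = 1.02725² + 0.870² = 1.81214
κ = 2ρ / |p|² = 2×1.02725 / 1.81214 = 1.13374
θ = 2·atan2(ρ, z) = 2·atan2(1.02725, 0.870) = 1.73618 rad
ℓ = θ/κ = 1.73618/1.13374 = 1.53138

1.1337 250.61 1.5314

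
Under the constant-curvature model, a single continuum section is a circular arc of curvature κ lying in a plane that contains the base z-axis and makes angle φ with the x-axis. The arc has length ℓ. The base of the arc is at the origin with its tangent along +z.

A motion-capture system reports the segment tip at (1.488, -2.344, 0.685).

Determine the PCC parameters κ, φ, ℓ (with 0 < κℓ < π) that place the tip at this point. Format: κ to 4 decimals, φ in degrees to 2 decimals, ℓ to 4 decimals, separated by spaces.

0.6790 302.41 3.9142

ρ = √(x²+y²) = √(1.488² + -2.344²) = 2.77641
φ = atan2(y, x) mod 360° = atan2(-2.344, 1.488) = 302.4079°
|p|² = ρ² + z² = 2.77641² + 0.685² = 8.17770
κ = 2ρ / |p|² = 2×2.77641 / 8.17770 = 0.67902
θ = 2·atan2(ρ, z) = 2·atan2(2.77641, 0.685) = 2.65781 rad
ℓ = θ/κ = 2.65781/0.67902 = 3.91419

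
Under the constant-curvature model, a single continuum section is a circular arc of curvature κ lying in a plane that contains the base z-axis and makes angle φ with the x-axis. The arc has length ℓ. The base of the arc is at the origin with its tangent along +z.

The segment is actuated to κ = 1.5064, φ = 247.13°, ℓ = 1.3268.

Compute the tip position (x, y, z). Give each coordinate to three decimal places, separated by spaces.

-0.365 -0.865 0.604

θ = κ·ℓ = 1.5064 × 1.3268 = 1.99869 rad
ρ = (1 − cos θ)/κ = (1 − -0.41496)/1.5064 = 0.93930
z = sin θ / κ = 0.90984/1.5064 = 0.60398
x = ρ cos φ = 0.93930 × cos(247.13°) = -0.36505
y = ρ sin φ = 0.93930 × sin(247.13°) = -0.86546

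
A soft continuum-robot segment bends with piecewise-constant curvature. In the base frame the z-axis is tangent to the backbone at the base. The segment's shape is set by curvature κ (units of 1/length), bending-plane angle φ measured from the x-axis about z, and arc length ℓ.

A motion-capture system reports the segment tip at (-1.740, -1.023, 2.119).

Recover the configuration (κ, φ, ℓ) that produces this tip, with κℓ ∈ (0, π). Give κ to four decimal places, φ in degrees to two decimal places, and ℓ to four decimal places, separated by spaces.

0.4714 210.45 3.2294

ρ = √(x²+y²) = √(-1.740² + -1.023²) = 2.01845
φ = atan2(y, x) mod 360° = atan2(-1.023, -1.740) = 210.4526°
|p|² = ρ² + z² = 2.01845² + 2.119² = 8.56429
κ = 2ρ / |p|² = 2×2.01845 / 8.56429 = 0.47136
θ = 2·atan2(ρ, z) = 2·atan2(2.01845, 2.119) = 1.52220 rad
ℓ = θ/κ = 1.52220/0.47136 = 3.22935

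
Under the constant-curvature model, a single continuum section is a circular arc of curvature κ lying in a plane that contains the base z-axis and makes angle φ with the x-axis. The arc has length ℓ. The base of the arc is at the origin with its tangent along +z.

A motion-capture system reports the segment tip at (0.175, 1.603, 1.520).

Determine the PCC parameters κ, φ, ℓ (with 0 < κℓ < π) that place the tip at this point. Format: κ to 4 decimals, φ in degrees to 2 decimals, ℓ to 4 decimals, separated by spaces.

0.6567 83.77 2.4817

ρ = √(x²+y²) = √(0.175² + 1.603²) = 1.61252
φ = atan2(y, x) mod 360° = atan2(1.603, 0.175) = 83.7697°
|p|² = ρ² + z² = 1.61252² + 1.520² = 4.91063
κ = 2ρ / |p|² = 2×1.61252 / 4.91063 = 0.65675
θ = 2·atan2(ρ, z) = 2·atan2(1.61252, 1.520) = 1.62985 rad
ℓ = θ/κ = 1.62985/0.65675 = 2.48170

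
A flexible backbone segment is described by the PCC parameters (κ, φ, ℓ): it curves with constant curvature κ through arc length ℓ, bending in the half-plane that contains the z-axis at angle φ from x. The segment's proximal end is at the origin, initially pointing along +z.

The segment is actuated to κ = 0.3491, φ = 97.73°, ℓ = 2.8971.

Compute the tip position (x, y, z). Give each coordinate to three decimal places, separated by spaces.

-0.181 1.332 2.428

θ = κ·ℓ = 0.3491 × 2.8971 = 1.01138 rad
ρ = (1 − cos θ)/κ = (1 − 0.53069)/0.3491 = 1.34433
z = sin θ / κ = 0.84756/0.3491 = 2.42785
x = ρ cos φ = 1.34433 × cos(97.73°) = -0.18082
y = ρ sin φ = 1.34433 × sin(97.73°) = 1.33212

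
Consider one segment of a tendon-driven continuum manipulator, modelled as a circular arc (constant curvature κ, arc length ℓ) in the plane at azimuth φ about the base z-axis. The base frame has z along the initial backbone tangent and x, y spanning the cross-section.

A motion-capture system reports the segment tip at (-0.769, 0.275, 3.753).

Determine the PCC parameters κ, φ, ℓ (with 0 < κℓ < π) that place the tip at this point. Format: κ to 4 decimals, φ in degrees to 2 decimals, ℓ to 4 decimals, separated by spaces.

0.1107 160.32 3.8704

ρ = √(x²+y²) = √(-0.769² + 0.275²) = 0.81669
φ = atan2(y, x) mod 360° = atan2(0.275, -0.769) = 160.3226°
|p|² = ρ² + z² = 0.81669² + 3.753² = 14.75200
κ = 2ρ / |p|² = 2×0.81669 / 14.75200 = 0.11072
θ = 2·atan2(ρ, z) = 2·atan2(0.81669, 3.753) = 0.42854 rad
ℓ = θ/κ = 0.42854/0.11072 = 3.87038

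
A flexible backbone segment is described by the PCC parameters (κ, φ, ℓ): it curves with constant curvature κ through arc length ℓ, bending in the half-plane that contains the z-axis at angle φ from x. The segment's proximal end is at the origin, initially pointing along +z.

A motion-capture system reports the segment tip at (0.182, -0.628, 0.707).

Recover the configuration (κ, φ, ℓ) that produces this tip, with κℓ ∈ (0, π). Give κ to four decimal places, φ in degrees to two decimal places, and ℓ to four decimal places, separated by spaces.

ρ = √(x²+y²) = √(0.182² + -0.628²) = 0.65384
φ = atan2(y, x) mod 360° = atan2(-0.628, 0.182) = 286.1621°
|p|² = ρ² + z² = 0.65384² + 0.707² = 0.92736
κ = 2ρ / |p|² = 2×0.65384 / 0.92736 = 1.41012
θ = 2·atan2(ρ, z) = 2·atan2(0.65384, 0.707) = 1.49271 rad
ℓ = θ/κ = 1.49271/1.41012 = 1.05857

1.4101 286.16 1.0586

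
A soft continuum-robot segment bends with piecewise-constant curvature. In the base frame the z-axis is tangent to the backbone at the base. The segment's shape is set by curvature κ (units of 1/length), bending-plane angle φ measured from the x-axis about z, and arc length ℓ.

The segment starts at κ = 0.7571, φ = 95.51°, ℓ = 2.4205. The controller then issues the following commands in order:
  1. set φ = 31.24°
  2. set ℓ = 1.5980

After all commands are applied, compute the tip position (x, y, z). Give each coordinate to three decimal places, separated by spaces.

0.730 0.443 1.236

initial: κ=0.7571, φ=95.51°, ℓ=2.4205
cmd 1: set φ=31.24° → (κ,φ,ℓ)=(0.7571,31.24°,2.4205) → tip=(1.4216,0.8623,1.2758)
cmd 2: set ℓ=1.5980 → (κ,φ,ℓ)=(0.7571,31.24°,1.5980) → tip=(0.7305,0.4431,1.2357)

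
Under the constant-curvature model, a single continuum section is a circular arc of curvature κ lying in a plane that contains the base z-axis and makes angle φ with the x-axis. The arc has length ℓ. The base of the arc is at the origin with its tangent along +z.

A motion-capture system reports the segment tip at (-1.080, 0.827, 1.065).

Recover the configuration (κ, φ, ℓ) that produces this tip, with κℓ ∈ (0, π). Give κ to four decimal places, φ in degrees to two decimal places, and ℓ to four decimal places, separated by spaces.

ρ = √(x²+y²) = √(-1.080² + 0.827²) = 1.36027
φ = atan2(y, x) mod 360° = atan2(0.827, -1.080) = 142.5572°
|p|² = ρ² + z² = 1.36027² + 1.065² = 2.98455
κ = 2ρ / |p|² = 2×1.36027 / 2.98455 = 0.91154
θ = 2·atan2(ρ, z) = 2·atan2(1.36027, 1.065) = 1.81310 rad
ℓ = θ/κ = 1.81310/0.91154 = 1.98905

0.9115 142.56 1.9891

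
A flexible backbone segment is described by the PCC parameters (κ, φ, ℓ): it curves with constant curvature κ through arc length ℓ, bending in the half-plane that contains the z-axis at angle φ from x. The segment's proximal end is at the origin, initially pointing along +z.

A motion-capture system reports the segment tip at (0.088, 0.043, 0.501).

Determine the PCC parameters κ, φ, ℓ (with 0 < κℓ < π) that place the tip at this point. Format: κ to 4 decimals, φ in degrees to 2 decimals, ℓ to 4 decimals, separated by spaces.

ρ = √(x²+y²) = √(0.088² + 0.043²) = 0.09794
φ = atan2(y, x) mod 360° = atan2(0.043, 0.088) = 26.0418°
|p|² = ρ² + z² = 0.09794² + 0.501² = 0.26059
κ = 2ρ / |p|² = 2×0.09794 / 0.26059 = 0.75170
θ = 2·atan2(ρ, z) = 2·atan2(0.09794, 0.501) = 0.38612 rad
ℓ = θ/κ = 0.38612/0.75170 = 0.51367

0.7517 26.04 0.5137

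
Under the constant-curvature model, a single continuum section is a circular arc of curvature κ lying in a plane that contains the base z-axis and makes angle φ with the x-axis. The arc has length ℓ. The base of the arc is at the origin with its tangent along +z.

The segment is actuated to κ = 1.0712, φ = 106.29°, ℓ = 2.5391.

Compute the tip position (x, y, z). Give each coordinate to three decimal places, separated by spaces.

θ = κ·ℓ = 1.0712 × 2.5391 = 2.71988 rad
ρ = (1 − cos θ)/κ = (1 − -0.91239)/1.0712 = 1.78528
z = sin θ / κ = 0.40932/1.0712 = 0.38211
x = ρ cos φ = 1.78528 × cos(106.29°) = -0.50077
y = ρ sin φ = 1.78528 × sin(106.29°) = 1.71361

-0.501 1.714 0.382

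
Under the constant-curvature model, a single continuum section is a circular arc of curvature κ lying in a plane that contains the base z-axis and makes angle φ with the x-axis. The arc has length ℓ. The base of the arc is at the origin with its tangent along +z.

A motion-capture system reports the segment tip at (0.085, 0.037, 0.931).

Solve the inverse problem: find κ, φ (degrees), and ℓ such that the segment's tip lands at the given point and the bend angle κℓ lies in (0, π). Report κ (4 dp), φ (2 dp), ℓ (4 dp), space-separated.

ρ = √(x²+y²) = √(0.085² + 0.037²) = 0.09270
φ = atan2(y, x) mod 360° = atan2(0.037, 0.085) = 23.5232°
|p|² = ρ² + z² = 0.09270² + 0.931² = 0.87536
κ = 2ρ / |p|² = 2×0.09270 / 0.87536 = 0.21181
θ = 2·atan2(ρ, z) = 2·atan2(0.09270, 0.931) = 0.19849 rad
ℓ = θ/κ = 0.19849/0.21181 = 0.93714

0.2118 23.52 0.9371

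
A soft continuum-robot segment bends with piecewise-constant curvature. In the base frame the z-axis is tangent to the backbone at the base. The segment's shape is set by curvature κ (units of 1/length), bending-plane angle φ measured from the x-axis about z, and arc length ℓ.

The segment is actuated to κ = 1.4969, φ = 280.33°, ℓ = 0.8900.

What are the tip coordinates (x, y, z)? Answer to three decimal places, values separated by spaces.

0.091 -0.502 0.649

θ = κ·ℓ = 1.4969 × 0.8900 = 1.33224 rad
ρ = (1 − cos θ)/κ = (1 − 0.23630)/1.4969 = 0.51019
z = sin θ / κ = 0.97168/1.4969 = 0.64913
x = ρ cos φ = 0.51019 × cos(280.33°) = 0.09149
y = ρ sin φ = 0.51019 × sin(280.33°) = -0.50192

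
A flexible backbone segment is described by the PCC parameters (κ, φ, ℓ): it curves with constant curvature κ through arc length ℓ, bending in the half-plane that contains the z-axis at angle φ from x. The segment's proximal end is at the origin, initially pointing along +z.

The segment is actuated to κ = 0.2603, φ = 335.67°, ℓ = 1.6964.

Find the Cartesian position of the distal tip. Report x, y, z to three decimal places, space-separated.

θ = κ·ℓ = 0.2603 × 1.6964 = 0.44157 rad
ρ = (1 − cos θ)/κ = (1 − 0.90408)/0.2603 = 0.36850
z = sin θ / κ = 0.42736/0.2603 = 1.64181
x = ρ cos φ = 0.36850 × cos(335.67°) = 0.33577
y = ρ sin φ = 0.36850 × sin(335.67°) = -0.15182

0.336 -0.152 1.642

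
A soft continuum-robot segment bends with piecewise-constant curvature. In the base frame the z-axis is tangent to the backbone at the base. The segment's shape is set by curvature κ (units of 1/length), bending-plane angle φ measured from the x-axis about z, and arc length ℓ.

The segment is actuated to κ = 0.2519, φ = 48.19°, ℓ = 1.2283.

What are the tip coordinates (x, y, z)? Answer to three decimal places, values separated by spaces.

θ = κ·ℓ = 0.2519 × 1.2283 = 0.30941 rad
ρ = (1 − cos θ)/κ = (1 − 0.95251)/0.2519 = 0.18851
z = sin θ / κ = 0.30450/0.2519 = 1.20880
x = ρ cos φ = 0.18851 × cos(48.19°) = 0.12567
y = ρ sin φ = 0.18851 × sin(48.19°) = 0.14051

0.126 0.141 1.209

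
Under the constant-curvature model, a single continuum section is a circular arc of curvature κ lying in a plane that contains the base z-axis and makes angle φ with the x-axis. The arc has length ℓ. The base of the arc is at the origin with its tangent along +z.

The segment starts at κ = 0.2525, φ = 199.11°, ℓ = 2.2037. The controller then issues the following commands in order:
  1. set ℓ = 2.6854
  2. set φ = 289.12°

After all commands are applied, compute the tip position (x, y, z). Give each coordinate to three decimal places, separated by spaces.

0.287 -0.828 2.484

initial: κ=0.2525, φ=199.11°, ℓ=2.2037
cmd 1: set ℓ=2.6854 → (κ,φ,ℓ)=(0.2525,199.11°,2.6854) → tip=(-0.8278,-0.2868,2.4843)
cmd 2: set φ=289.12° → (κ,φ,ℓ)=(0.2525,289.12°,2.6854) → tip=(0.2870,-0.8278,2.4843)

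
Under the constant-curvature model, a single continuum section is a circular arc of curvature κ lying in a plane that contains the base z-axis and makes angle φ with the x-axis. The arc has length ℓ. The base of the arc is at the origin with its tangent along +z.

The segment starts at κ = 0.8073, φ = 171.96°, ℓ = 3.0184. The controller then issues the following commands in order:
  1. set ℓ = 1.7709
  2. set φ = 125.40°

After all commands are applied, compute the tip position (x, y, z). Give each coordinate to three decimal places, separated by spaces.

initial: κ=0.8073, φ=171.96°, ℓ=3.0184
cmd 1: set ℓ=1.7709 → (κ,φ,ℓ)=(0.8073,171.96°,1.7709) → tip=(-1.0540,0.1489,1.2264)
cmd 2: set φ=125.40° → (κ,φ,ℓ)=(0.8073,125.40°,1.7709) → tip=(-0.6166,0.8677,1.2264)

-0.617 0.868 1.226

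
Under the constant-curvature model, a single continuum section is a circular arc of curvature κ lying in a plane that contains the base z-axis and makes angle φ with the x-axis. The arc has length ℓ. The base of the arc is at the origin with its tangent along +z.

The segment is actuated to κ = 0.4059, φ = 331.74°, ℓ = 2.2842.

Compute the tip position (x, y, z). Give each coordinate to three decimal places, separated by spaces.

θ = κ·ℓ = 0.4059 × 2.2842 = 0.92716 rad
ρ = (1 − cos θ)/κ = (1 − 0.60011)/0.4059 = 0.98519
z = sin θ / κ = 0.79992/0.4059 = 1.97072
x = ρ cos φ = 0.98519 × cos(331.74°) = 0.86776
y = ρ sin φ = 0.98519 × sin(331.74°) = -0.46646

0.868 -0.466 1.971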